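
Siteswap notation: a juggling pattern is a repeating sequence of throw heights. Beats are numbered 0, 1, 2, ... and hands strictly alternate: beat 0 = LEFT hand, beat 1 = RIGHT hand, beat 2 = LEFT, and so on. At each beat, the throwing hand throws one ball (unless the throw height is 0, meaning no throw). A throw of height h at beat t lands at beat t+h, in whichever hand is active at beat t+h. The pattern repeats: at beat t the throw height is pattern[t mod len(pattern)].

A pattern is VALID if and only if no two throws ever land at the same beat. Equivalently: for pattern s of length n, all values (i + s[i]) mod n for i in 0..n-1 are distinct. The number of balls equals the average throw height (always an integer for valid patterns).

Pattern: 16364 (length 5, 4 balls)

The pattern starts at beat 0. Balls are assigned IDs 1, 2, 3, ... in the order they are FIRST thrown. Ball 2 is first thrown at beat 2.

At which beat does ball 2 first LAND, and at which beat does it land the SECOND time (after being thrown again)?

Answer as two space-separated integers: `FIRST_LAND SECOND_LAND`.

Answer: 5 6

Derivation:
Beat 0 (L): throw ball1 h=1 -> lands@1:R; in-air after throw: [b1@1:R]
Beat 1 (R): throw ball1 h=6 -> lands@7:R; in-air after throw: [b1@7:R]
Beat 2 (L): throw ball2 h=3 -> lands@5:R; in-air after throw: [b2@5:R b1@7:R]
Beat 3 (R): throw ball3 h=6 -> lands@9:R; in-air after throw: [b2@5:R b1@7:R b3@9:R]
Beat 4 (L): throw ball4 h=4 -> lands@8:L; in-air after throw: [b2@5:R b1@7:R b4@8:L b3@9:R]
Beat 5 (R): throw ball2 h=1 -> lands@6:L; in-air after throw: [b2@6:L b1@7:R b4@8:L b3@9:R]
Beat 6 (L): throw ball2 h=6 -> lands@12:L; in-air after throw: [b1@7:R b4@8:L b3@9:R b2@12:L]
Ball 2: thrown@2 h=3 -> first land @5; rethrown@5 h=1 -> second land @6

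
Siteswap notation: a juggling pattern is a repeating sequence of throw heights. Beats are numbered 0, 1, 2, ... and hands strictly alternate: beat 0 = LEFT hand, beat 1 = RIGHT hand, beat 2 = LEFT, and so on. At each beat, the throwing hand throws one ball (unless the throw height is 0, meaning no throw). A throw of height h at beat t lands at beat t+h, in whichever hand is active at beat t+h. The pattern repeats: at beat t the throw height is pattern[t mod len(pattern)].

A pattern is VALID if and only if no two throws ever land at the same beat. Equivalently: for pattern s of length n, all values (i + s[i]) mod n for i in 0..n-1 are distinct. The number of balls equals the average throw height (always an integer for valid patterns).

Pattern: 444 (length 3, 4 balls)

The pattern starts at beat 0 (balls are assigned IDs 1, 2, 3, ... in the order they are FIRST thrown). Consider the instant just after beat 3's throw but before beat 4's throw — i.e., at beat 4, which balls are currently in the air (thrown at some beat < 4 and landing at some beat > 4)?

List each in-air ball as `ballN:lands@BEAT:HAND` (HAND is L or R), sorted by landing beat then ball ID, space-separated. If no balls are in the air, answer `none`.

Beat 0 (L): throw ball1 h=4 -> lands@4:L; in-air after throw: [b1@4:L]
Beat 1 (R): throw ball2 h=4 -> lands@5:R; in-air after throw: [b1@4:L b2@5:R]
Beat 2 (L): throw ball3 h=4 -> lands@6:L; in-air after throw: [b1@4:L b2@5:R b3@6:L]
Beat 3 (R): throw ball4 h=4 -> lands@7:R; in-air after throw: [b1@4:L b2@5:R b3@6:L b4@7:R]
Beat 4 (L): throw ball1 h=4 -> lands@8:L; in-air after throw: [b2@5:R b3@6:L b4@7:R b1@8:L]

Answer: ball2:lands@5:R ball3:lands@6:L ball4:lands@7:R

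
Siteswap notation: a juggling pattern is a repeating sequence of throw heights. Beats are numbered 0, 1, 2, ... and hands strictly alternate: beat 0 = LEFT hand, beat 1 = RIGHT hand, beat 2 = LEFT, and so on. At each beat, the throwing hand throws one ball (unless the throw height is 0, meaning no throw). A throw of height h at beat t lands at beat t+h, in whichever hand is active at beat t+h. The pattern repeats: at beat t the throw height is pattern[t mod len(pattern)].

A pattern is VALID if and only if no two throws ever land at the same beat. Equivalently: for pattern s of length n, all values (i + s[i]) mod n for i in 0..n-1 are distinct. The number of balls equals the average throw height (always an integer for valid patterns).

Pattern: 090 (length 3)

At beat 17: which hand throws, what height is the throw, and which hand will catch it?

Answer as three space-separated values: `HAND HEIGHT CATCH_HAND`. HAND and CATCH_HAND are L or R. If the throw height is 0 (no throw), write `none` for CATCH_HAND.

Beat 17: 17 mod 2 = 1, so hand = R
Throw height = pattern[17 mod 3] = pattern[2] = 0

Answer: R 0 none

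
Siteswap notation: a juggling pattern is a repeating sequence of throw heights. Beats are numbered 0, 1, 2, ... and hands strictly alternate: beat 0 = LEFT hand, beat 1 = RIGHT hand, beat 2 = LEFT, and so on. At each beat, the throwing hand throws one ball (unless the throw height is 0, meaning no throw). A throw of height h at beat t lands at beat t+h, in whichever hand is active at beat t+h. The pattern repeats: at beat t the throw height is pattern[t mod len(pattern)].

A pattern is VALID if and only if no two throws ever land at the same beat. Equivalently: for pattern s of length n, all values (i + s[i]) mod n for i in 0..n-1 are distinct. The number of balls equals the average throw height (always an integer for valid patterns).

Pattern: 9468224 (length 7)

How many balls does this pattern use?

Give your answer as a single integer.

Pattern = [9, 4, 6, 8, 2, 2, 4], length n = 7
  position 0: throw height = 9, running sum = 9
  position 1: throw height = 4, running sum = 13
  position 2: throw height = 6, running sum = 19
  position 3: throw height = 8, running sum = 27
  position 4: throw height = 2, running sum = 29
  position 5: throw height = 2, running sum = 31
  position 6: throw height = 4, running sum = 35
Total sum = 35; balls = sum / n = 35 / 7 = 5

Answer: 5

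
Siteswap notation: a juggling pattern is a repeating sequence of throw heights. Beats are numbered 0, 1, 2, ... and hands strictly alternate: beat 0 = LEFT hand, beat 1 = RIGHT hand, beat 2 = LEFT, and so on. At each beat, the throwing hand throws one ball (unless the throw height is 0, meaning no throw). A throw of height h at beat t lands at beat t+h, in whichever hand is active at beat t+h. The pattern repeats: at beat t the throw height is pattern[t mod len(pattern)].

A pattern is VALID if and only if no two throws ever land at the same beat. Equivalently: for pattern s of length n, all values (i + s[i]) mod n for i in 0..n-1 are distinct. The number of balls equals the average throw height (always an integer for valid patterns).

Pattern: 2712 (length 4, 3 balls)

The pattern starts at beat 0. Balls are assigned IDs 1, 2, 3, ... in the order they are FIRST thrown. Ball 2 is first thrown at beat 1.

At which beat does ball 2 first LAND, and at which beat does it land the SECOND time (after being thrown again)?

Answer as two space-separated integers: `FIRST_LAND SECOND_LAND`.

Beat 0 (L): throw ball1 h=2 -> lands@2:L; in-air after throw: [b1@2:L]
Beat 1 (R): throw ball2 h=7 -> lands@8:L; in-air after throw: [b1@2:L b2@8:L]
Beat 2 (L): throw ball1 h=1 -> lands@3:R; in-air after throw: [b1@3:R b2@8:L]
Beat 3 (R): throw ball1 h=2 -> lands@5:R; in-air after throw: [b1@5:R b2@8:L]
Beat 4 (L): throw ball3 h=2 -> lands@6:L; in-air after throw: [b1@5:R b3@6:L b2@8:L]
Beat 5 (R): throw ball1 h=7 -> lands@12:L; in-air after throw: [b3@6:L b2@8:L b1@12:L]
Beat 6 (L): throw ball3 h=1 -> lands@7:R; in-air after throw: [b3@7:R b2@8:L b1@12:L]
Beat 7 (R): throw ball3 h=2 -> lands@9:R; in-air after throw: [b2@8:L b3@9:R b1@12:L]
Beat 8 (L): throw ball2 h=2 -> lands@10:L; in-air after throw: [b3@9:R b2@10:L b1@12:L]
Beat 9 (R): throw ball3 h=7 -> lands@16:L; in-air after throw: [b2@10:L b1@12:L b3@16:L]
Beat 10 (L): throw ball2 h=1 -> lands@11:R; in-air after throw: [b2@11:R b1@12:L b3@16:L]
Ball 2: thrown@1 h=7 -> first land @8; rethrown@8 h=2 -> second land @10

Answer: 8 10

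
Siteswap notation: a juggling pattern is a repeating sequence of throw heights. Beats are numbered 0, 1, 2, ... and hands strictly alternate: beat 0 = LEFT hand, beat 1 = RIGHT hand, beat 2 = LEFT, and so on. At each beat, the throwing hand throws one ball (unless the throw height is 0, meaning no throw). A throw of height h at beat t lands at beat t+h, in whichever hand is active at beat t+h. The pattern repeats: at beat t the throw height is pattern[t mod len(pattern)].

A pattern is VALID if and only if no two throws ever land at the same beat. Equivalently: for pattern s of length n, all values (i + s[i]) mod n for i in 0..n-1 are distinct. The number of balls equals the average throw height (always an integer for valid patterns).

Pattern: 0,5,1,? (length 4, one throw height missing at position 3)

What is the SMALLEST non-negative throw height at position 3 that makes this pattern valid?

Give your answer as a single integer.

i=0: (0 + 0) mod 4 = 0
i=1: (1 + 5) mod 4 = 2
i=2: (2 + 1) mod 4 = 3
i=3: s[i]=? (unknown)
Known residues: [0, 2, 3]; need a permutation of 0..3, so missing residue r = 1
Need (3 + s) mod 4 = 1; smallest s = (1 - 3) mod 4 = 2

Answer: 2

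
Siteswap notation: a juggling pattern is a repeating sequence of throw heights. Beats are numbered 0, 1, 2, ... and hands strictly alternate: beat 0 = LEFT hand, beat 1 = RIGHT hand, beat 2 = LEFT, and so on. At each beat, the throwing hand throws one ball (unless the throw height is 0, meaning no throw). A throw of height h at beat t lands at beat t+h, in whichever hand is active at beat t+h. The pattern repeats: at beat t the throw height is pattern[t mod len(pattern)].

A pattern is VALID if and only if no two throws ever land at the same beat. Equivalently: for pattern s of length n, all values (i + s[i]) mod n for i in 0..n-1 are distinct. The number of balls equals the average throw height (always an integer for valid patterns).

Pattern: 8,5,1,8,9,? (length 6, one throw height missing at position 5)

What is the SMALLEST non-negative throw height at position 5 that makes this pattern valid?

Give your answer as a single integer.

i=0: (0 + 8) mod 6 = 2
i=1: (1 + 5) mod 6 = 0
i=2: (2 + 1) mod 6 = 3
i=3: (3 + 8) mod 6 = 5
i=4: (4 + 9) mod 6 = 1
i=5: s[i]=? (unknown)
Known residues: [0, 1, 2, 3, 5]; need a permutation of 0..5, so missing residue r = 4
Need (5 + s) mod 6 = 4; smallest s = (4 - 5) mod 6 = 5

Answer: 5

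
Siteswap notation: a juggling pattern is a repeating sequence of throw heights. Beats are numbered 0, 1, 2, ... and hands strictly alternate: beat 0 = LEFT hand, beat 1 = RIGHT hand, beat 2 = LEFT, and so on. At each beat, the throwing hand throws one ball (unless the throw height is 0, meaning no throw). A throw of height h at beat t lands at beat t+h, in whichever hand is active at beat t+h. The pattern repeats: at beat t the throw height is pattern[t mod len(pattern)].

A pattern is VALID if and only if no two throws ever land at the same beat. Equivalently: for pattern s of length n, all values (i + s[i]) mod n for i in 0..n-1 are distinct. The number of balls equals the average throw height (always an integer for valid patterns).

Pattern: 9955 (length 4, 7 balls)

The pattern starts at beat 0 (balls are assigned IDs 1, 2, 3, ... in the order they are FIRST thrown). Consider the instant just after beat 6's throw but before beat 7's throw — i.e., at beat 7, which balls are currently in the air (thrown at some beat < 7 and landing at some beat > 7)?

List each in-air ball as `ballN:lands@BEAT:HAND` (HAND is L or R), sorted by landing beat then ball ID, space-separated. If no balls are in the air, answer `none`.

Answer: ball4:lands@8:L ball1:lands@9:R ball2:lands@10:L ball7:lands@11:R ball5:lands@13:R ball6:lands@14:L

Derivation:
Beat 0 (L): throw ball1 h=9 -> lands@9:R; in-air after throw: [b1@9:R]
Beat 1 (R): throw ball2 h=9 -> lands@10:L; in-air after throw: [b1@9:R b2@10:L]
Beat 2 (L): throw ball3 h=5 -> lands@7:R; in-air after throw: [b3@7:R b1@9:R b2@10:L]
Beat 3 (R): throw ball4 h=5 -> lands@8:L; in-air after throw: [b3@7:R b4@8:L b1@9:R b2@10:L]
Beat 4 (L): throw ball5 h=9 -> lands@13:R; in-air after throw: [b3@7:R b4@8:L b1@9:R b2@10:L b5@13:R]
Beat 5 (R): throw ball6 h=9 -> lands@14:L; in-air after throw: [b3@7:R b4@8:L b1@9:R b2@10:L b5@13:R b6@14:L]
Beat 6 (L): throw ball7 h=5 -> lands@11:R; in-air after throw: [b3@7:R b4@8:L b1@9:R b2@10:L b7@11:R b5@13:R b6@14:L]
Beat 7 (R): throw ball3 h=5 -> lands@12:L; in-air after throw: [b4@8:L b1@9:R b2@10:L b7@11:R b3@12:L b5@13:R b6@14:L]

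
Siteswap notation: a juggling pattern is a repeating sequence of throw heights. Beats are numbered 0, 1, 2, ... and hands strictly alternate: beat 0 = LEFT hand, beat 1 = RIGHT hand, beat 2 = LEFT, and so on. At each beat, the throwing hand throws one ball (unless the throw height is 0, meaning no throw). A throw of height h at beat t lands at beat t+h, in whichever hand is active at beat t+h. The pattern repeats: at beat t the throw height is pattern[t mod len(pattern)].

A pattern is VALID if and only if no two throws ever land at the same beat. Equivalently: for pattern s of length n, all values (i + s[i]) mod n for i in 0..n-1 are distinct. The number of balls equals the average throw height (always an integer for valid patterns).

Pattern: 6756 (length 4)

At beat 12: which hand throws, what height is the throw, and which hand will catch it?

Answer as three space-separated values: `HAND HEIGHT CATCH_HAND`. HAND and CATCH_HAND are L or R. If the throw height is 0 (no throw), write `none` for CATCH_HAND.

Answer: L 6 L

Derivation:
Beat 12: 12 mod 2 = 0, so hand = L
Throw height = pattern[12 mod 4] = pattern[0] = 6
Lands at beat 12+6=18, 18 mod 2 = 0, so catch hand = L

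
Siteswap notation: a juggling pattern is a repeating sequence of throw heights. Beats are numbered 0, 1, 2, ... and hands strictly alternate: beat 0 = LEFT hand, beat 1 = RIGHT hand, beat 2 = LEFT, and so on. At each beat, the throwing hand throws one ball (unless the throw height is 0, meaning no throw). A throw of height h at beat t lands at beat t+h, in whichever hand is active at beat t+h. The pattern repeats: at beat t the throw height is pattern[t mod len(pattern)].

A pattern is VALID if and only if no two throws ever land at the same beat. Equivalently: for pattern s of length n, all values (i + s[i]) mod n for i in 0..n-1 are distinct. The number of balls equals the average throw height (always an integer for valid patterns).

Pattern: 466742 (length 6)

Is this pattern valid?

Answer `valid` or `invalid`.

i=0: (i + s[i]) mod n = (0 + 4) mod 6 = 4
i=1: (i + s[i]) mod n = (1 + 6) mod 6 = 1
i=2: (i + s[i]) mod n = (2 + 6) mod 6 = 2
i=3: (i + s[i]) mod n = (3 + 7) mod 6 = 4
i=4: (i + s[i]) mod n = (4 + 4) mod 6 = 2
i=5: (i + s[i]) mod n = (5 + 2) mod 6 = 1
Residues: [4, 1, 2, 4, 2, 1], distinct: False

Answer: invalid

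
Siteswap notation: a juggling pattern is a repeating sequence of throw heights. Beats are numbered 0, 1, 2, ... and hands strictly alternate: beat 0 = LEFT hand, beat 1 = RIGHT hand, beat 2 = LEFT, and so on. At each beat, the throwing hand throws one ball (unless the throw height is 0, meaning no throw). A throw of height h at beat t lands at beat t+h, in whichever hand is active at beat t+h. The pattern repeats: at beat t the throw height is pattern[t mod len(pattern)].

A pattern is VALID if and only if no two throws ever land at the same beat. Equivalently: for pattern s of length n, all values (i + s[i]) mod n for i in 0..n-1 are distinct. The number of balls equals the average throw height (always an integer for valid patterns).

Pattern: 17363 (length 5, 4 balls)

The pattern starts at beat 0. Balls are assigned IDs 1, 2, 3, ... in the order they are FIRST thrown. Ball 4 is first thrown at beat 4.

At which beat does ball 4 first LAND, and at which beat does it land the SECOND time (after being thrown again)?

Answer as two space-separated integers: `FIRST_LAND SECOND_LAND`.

Beat 0 (L): throw ball1 h=1 -> lands@1:R; in-air after throw: [b1@1:R]
Beat 1 (R): throw ball1 h=7 -> lands@8:L; in-air after throw: [b1@8:L]
Beat 2 (L): throw ball2 h=3 -> lands@5:R; in-air after throw: [b2@5:R b1@8:L]
Beat 3 (R): throw ball3 h=6 -> lands@9:R; in-air after throw: [b2@5:R b1@8:L b3@9:R]
Beat 4 (L): throw ball4 h=3 -> lands@7:R; in-air after throw: [b2@5:R b4@7:R b1@8:L b3@9:R]
Beat 5 (R): throw ball2 h=1 -> lands@6:L; in-air after throw: [b2@6:L b4@7:R b1@8:L b3@9:R]
Beat 6 (L): throw ball2 h=7 -> lands@13:R; in-air after throw: [b4@7:R b1@8:L b3@9:R b2@13:R]
Beat 7 (R): throw ball4 h=3 -> lands@10:L; in-air after throw: [b1@8:L b3@9:R b4@10:L b2@13:R]
Beat 8 (L): throw ball1 h=6 -> lands@14:L; in-air after throw: [b3@9:R b4@10:L b2@13:R b1@14:L]
Beat 9 (R): throw ball3 h=3 -> lands@12:L; in-air after throw: [b4@10:L b3@12:L b2@13:R b1@14:L]
Beat 10 (L): throw ball4 h=1 -> lands@11:R; in-air after throw: [b4@11:R b3@12:L b2@13:R b1@14:L]
Ball 4: thrown@4 h=3 -> first land @7; rethrown@7 h=3 -> second land @10

Answer: 7 10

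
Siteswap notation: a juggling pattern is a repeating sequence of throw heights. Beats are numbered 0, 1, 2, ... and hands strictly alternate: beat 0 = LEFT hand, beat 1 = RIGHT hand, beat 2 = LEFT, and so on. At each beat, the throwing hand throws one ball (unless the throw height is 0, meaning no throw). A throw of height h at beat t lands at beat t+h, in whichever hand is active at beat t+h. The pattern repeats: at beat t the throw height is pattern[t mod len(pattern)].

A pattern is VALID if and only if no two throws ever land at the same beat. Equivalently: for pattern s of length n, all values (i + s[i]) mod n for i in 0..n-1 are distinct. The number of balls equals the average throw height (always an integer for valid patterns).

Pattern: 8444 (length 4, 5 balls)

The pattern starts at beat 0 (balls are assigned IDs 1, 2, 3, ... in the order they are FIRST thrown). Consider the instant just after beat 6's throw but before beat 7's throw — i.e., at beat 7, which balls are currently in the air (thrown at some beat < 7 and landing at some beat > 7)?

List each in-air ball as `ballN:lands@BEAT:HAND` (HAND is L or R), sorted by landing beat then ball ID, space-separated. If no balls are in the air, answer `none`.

Beat 0 (L): throw ball1 h=8 -> lands@8:L; in-air after throw: [b1@8:L]
Beat 1 (R): throw ball2 h=4 -> lands@5:R; in-air after throw: [b2@5:R b1@8:L]
Beat 2 (L): throw ball3 h=4 -> lands@6:L; in-air after throw: [b2@5:R b3@6:L b1@8:L]
Beat 3 (R): throw ball4 h=4 -> lands@7:R; in-air after throw: [b2@5:R b3@6:L b4@7:R b1@8:L]
Beat 4 (L): throw ball5 h=8 -> lands@12:L; in-air after throw: [b2@5:R b3@6:L b4@7:R b1@8:L b5@12:L]
Beat 5 (R): throw ball2 h=4 -> lands@9:R; in-air after throw: [b3@6:L b4@7:R b1@8:L b2@9:R b5@12:L]
Beat 6 (L): throw ball3 h=4 -> lands@10:L; in-air after throw: [b4@7:R b1@8:L b2@9:R b3@10:L b5@12:L]
Beat 7 (R): throw ball4 h=4 -> lands@11:R; in-air after throw: [b1@8:L b2@9:R b3@10:L b4@11:R b5@12:L]

Answer: ball1:lands@8:L ball2:lands@9:R ball3:lands@10:L ball5:lands@12:L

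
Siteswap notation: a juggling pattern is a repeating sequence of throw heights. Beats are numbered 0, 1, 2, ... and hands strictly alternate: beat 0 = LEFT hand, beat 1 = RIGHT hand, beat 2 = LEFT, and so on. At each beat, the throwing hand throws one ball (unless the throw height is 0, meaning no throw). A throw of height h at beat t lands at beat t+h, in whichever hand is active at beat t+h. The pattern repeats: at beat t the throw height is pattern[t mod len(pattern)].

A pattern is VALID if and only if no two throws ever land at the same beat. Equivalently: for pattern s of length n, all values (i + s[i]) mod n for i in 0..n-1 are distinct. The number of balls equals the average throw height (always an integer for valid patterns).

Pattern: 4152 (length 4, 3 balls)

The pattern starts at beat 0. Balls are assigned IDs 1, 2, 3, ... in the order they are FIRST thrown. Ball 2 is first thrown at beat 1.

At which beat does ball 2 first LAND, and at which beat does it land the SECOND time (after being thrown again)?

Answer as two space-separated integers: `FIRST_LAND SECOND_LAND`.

Answer: 2 7

Derivation:
Beat 0 (L): throw ball1 h=4 -> lands@4:L; in-air after throw: [b1@4:L]
Beat 1 (R): throw ball2 h=1 -> lands@2:L; in-air after throw: [b2@2:L b1@4:L]
Beat 2 (L): throw ball2 h=5 -> lands@7:R; in-air after throw: [b1@4:L b2@7:R]
Beat 3 (R): throw ball3 h=2 -> lands@5:R; in-air after throw: [b1@4:L b3@5:R b2@7:R]
Beat 4 (L): throw ball1 h=4 -> lands@8:L; in-air after throw: [b3@5:R b2@7:R b1@8:L]
Beat 5 (R): throw ball3 h=1 -> lands@6:L; in-air after throw: [b3@6:L b2@7:R b1@8:L]
Beat 6 (L): throw ball3 h=5 -> lands@11:R; in-air after throw: [b2@7:R b1@8:L b3@11:R]
Beat 7 (R): throw ball2 h=2 -> lands@9:R; in-air after throw: [b1@8:L b2@9:R b3@11:R]
Ball 2: thrown@1 h=1 -> first land @2; rethrown@2 h=5 -> second land @7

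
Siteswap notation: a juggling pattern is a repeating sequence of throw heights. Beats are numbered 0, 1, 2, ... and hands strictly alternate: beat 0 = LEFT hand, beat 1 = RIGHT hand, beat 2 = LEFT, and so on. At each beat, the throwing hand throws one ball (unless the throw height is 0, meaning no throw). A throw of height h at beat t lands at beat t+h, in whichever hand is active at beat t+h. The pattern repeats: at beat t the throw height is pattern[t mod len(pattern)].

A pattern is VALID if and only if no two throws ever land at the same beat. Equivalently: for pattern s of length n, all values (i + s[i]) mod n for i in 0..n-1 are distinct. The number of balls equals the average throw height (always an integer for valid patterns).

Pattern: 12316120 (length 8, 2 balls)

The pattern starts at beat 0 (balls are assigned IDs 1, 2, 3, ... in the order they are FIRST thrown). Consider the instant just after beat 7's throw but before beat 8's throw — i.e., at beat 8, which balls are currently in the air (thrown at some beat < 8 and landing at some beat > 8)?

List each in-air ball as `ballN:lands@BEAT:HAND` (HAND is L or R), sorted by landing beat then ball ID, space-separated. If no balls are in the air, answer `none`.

Answer: ball1:lands@10:L

Derivation:
Beat 0 (L): throw ball1 h=1 -> lands@1:R; in-air after throw: [b1@1:R]
Beat 1 (R): throw ball1 h=2 -> lands@3:R; in-air after throw: [b1@3:R]
Beat 2 (L): throw ball2 h=3 -> lands@5:R; in-air after throw: [b1@3:R b2@5:R]
Beat 3 (R): throw ball1 h=1 -> lands@4:L; in-air after throw: [b1@4:L b2@5:R]
Beat 4 (L): throw ball1 h=6 -> lands@10:L; in-air after throw: [b2@5:R b1@10:L]
Beat 5 (R): throw ball2 h=1 -> lands@6:L; in-air after throw: [b2@6:L b1@10:L]
Beat 6 (L): throw ball2 h=2 -> lands@8:L; in-air after throw: [b2@8:L b1@10:L]
Beat 8 (L): throw ball2 h=1 -> lands@9:R; in-air after throw: [b2@9:R b1@10:L]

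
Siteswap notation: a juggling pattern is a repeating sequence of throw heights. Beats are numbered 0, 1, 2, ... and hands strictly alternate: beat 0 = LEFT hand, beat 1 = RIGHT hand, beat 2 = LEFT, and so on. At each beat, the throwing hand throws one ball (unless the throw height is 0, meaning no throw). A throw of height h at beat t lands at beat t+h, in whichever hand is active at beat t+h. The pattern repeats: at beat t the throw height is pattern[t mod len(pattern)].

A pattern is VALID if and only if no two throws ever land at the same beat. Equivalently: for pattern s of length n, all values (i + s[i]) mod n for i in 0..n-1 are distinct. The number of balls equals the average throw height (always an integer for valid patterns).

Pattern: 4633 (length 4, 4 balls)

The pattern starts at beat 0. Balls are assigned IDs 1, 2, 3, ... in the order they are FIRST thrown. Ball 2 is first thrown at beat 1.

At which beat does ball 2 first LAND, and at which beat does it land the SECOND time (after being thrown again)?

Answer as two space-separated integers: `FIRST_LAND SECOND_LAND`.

Answer: 7 10

Derivation:
Beat 0 (L): throw ball1 h=4 -> lands@4:L; in-air after throw: [b1@4:L]
Beat 1 (R): throw ball2 h=6 -> lands@7:R; in-air after throw: [b1@4:L b2@7:R]
Beat 2 (L): throw ball3 h=3 -> lands@5:R; in-air after throw: [b1@4:L b3@5:R b2@7:R]
Beat 3 (R): throw ball4 h=3 -> lands@6:L; in-air after throw: [b1@4:L b3@5:R b4@6:L b2@7:R]
Beat 4 (L): throw ball1 h=4 -> lands@8:L; in-air after throw: [b3@5:R b4@6:L b2@7:R b1@8:L]
Beat 5 (R): throw ball3 h=6 -> lands@11:R; in-air after throw: [b4@6:L b2@7:R b1@8:L b3@11:R]
Beat 6 (L): throw ball4 h=3 -> lands@9:R; in-air after throw: [b2@7:R b1@8:L b4@9:R b3@11:R]
Beat 7 (R): throw ball2 h=3 -> lands@10:L; in-air after throw: [b1@8:L b4@9:R b2@10:L b3@11:R]
Beat 8 (L): throw ball1 h=4 -> lands@12:L; in-air after throw: [b4@9:R b2@10:L b3@11:R b1@12:L]
Beat 9 (R): throw ball4 h=6 -> lands@15:R; in-air after throw: [b2@10:L b3@11:R b1@12:L b4@15:R]
Beat 10 (L): throw ball2 h=3 -> lands@13:R; in-air after throw: [b3@11:R b1@12:L b2@13:R b4@15:R]
Ball 2: thrown@1 h=6 -> first land @7; rethrown@7 h=3 -> second land @10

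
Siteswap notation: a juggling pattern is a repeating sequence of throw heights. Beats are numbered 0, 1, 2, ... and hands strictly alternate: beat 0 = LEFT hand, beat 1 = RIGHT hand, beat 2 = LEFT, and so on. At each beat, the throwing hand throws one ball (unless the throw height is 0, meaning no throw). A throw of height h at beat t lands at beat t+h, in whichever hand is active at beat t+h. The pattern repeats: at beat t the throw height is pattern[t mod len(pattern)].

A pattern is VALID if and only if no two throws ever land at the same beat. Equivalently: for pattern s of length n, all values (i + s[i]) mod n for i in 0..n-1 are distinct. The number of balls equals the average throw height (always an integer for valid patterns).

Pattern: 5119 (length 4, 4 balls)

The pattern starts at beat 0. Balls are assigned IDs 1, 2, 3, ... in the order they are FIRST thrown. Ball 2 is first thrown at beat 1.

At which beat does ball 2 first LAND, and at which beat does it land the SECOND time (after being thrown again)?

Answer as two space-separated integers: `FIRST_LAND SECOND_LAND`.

Beat 0 (L): throw ball1 h=5 -> lands@5:R; in-air after throw: [b1@5:R]
Beat 1 (R): throw ball2 h=1 -> lands@2:L; in-air after throw: [b2@2:L b1@5:R]
Beat 2 (L): throw ball2 h=1 -> lands@3:R; in-air after throw: [b2@3:R b1@5:R]
Beat 3 (R): throw ball2 h=9 -> lands@12:L; in-air after throw: [b1@5:R b2@12:L]
Ball 2: thrown@1 h=1 -> first land @2; rethrown@2 h=1 -> second land @3

Answer: 2 3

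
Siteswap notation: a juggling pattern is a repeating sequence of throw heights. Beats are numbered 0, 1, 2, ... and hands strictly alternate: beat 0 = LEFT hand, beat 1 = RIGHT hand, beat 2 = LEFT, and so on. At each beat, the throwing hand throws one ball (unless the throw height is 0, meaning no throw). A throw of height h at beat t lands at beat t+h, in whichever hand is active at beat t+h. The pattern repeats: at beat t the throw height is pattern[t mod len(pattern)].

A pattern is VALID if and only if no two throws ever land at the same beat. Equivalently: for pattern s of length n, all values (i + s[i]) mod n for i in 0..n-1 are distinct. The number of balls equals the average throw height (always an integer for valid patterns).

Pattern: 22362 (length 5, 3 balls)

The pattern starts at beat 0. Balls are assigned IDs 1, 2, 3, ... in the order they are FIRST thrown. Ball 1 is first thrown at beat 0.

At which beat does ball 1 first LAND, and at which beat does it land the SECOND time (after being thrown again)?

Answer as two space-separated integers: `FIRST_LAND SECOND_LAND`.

Answer: 2 5

Derivation:
Beat 0 (L): throw ball1 h=2 -> lands@2:L; in-air after throw: [b1@2:L]
Beat 1 (R): throw ball2 h=2 -> lands@3:R; in-air after throw: [b1@2:L b2@3:R]
Beat 2 (L): throw ball1 h=3 -> lands@5:R; in-air after throw: [b2@3:R b1@5:R]
Beat 3 (R): throw ball2 h=6 -> lands@9:R; in-air after throw: [b1@5:R b2@9:R]
Beat 4 (L): throw ball3 h=2 -> lands@6:L; in-air after throw: [b1@5:R b3@6:L b2@9:R]
Beat 5 (R): throw ball1 h=2 -> lands@7:R; in-air after throw: [b3@6:L b1@7:R b2@9:R]
Ball 1: thrown@0 h=2 -> first land @2; rethrown@2 h=3 -> second land @5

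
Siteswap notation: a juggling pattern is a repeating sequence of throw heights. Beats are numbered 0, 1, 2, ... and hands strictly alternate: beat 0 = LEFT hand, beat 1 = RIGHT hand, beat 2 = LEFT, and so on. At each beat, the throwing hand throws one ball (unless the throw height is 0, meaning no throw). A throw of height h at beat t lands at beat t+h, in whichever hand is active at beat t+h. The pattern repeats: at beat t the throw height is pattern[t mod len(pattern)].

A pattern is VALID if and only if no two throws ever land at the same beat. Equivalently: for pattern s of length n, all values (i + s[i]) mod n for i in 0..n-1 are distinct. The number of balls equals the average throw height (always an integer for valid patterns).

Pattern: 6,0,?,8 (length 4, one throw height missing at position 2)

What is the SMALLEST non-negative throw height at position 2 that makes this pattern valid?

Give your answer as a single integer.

i=0: (0 + 6) mod 4 = 2
i=1: (1 + 0) mod 4 = 1
i=2: s[i]=? (unknown)
i=3: (3 + 8) mod 4 = 3
Known residues: [1, 2, 3]; need a permutation of 0..3, so missing residue r = 0
Need (2 + s) mod 4 = 0; smallest s = (0 - 2) mod 4 = 2

Answer: 2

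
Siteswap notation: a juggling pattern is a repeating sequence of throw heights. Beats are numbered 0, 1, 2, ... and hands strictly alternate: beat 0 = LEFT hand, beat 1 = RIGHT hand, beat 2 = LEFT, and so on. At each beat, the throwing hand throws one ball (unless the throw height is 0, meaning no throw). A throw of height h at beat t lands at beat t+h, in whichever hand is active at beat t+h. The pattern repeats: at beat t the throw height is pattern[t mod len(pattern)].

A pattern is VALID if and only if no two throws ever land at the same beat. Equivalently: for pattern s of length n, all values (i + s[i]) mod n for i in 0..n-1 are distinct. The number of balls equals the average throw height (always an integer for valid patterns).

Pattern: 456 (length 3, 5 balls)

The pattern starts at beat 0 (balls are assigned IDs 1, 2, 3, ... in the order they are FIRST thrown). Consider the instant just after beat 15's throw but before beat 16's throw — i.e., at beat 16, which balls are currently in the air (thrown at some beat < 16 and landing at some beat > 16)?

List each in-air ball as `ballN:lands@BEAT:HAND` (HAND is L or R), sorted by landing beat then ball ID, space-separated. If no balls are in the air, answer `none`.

Beat 0 (L): throw ball1 h=4 -> lands@4:L; in-air after throw: [b1@4:L]
Beat 1 (R): throw ball2 h=5 -> lands@6:L; in-air after throw: [b1@4:L b2@6:L]
Beat 2 (L): throw ball3 h=6 -> lands@8:L; in-air after throw: [b1@4:L b2@6:L b3@8:L]
Beat 3 (R): throw ball4 h=4 -> lands@7:R; in-air after throw: [b1@4:L b2@6:L b4@7:R b3@8:L]
Beat 4 (L): throw ball1 h=5 -> lands@9:R; in-air after throw: [b2@6:L b4@7:R b3@8:L b1@9:R]
Beat 5 (R): throw ball5 h=6 -> lands@11:R; in-air after throw: [b2@6:L b4@7:R b3@8:L b1@9:R b5@11:R]
Beat 6 (L): throw ball2 h=4 -> lands@10:L; in-air after throw: [b4@7:R b3@8:L b1@9:R b2@10:L b5@11:R]
Beat 7 (R): throw ball4 h=5 -> lands@12:L; in-air after throw: [b3@8:L b1@9:R b2@10:L b5@11:R b4@12:L]
Beat 8 (L): throw ball3 h=6 -> lands@14:L; in-air after throw: [b1@9:R b2@10:L b5@11:R b4@12:L b3@14:L]
Beat 9 (R): throw ball1 h=4 -> lands@13:R; in-air after throw: [b2@10:L b5@11:R b4@12:L b1@13:R b3@14:L]
Beat 10 (L): throw ball2 h=5 -> lands@15:R; in-air after throw: [b5@11:R b4@12:L b1@13:R b3@14:L b2@15:R]
Beat 11 (R): throw ball5 h=6 -> lands@17:R; in-air after throw: [b4@12:L b1@13:R b3@14:L b2@15:R b5@17:R]
Beat 12 (L): throw ball4 h=4 -> lands@16:L; in-air after throw: [b1@13:R b3@14:L b2@15:R b4@16:L b5@17:R]
Beat 13 (R): throw ball1 h=5 -> lands@18:L; in-air after throw: [b3@14:L b2@15:R b4@16:L b5@17:R b1@18:L]
Beat 14 (L): throw ball3 h=6 -> lands@20:L; in-air after throw: [b2@15:R b4@16:L b5@17:R b1@18:L b3@20:L]
Beat 15 (R): throw ball2 h=4 -> lands@19:R; in-air after throw: [b4@16:L b5@17:R b1@18:L b2@19:R b3@20:L]
Beat 16 (L): throw ball4 h=5 -> lands@21:R; in-air after throw: [b5@17:R b1@18:L b2@19:R b3@20:L b4@21:R]

Answer: ball5:lands@17:R ball1:lands@18:L ball2:lands@19:R ball3:lands@20:L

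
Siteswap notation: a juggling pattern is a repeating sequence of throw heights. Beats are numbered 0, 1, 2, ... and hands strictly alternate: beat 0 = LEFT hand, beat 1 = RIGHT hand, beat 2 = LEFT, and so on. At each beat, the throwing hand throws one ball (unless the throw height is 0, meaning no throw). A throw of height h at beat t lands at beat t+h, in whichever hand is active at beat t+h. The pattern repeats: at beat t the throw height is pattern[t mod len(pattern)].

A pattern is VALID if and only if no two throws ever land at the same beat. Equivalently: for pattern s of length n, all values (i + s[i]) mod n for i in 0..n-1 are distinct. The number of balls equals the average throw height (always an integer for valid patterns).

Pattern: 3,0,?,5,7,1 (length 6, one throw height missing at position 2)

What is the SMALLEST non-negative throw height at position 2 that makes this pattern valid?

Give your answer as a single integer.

Answer: 2

Derivation:
i=0: (0 + 3) mod 6 = 3
i=1: (1 + 0) mod 6 = 1
i=2: s[i]=? (unknown)
i=3: (3 + 5) mod 6 = 2
i=4: (4 + 7) mod 6 = 5
i=5: (5 + 1) mod 6 = 0
Known residues: [0, 1, 2, 3, 5]; need a permutation of 0..5, so missing residue r = 4
Need (2 + s) mod 6 = 4; smallest s = (4 - 2) mod 6 = 2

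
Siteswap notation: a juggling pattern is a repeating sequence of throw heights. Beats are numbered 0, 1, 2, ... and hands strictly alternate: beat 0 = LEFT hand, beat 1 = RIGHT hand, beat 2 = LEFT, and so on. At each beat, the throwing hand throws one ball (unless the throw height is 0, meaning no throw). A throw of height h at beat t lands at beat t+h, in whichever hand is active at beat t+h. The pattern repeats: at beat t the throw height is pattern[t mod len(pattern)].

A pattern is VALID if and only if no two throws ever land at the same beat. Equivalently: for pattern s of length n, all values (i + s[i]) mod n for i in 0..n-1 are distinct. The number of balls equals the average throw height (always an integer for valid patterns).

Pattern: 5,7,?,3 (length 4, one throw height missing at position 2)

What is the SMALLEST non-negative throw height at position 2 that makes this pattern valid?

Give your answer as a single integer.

i=0: (0 + 5) mod 4 = 1
i=1: (1 + 7) mod 4 = 0
i=2: s[i]=? (unknown)
i=3: (3 + 3) mod 4 = 2
Known residues: [0, 1, 2]; need a permutation of 0..3, so missing residue r = 3
Need (2 + s) mod 4 = 3; smallest s = (3 - 2) mod 4 = 1

Answer: 1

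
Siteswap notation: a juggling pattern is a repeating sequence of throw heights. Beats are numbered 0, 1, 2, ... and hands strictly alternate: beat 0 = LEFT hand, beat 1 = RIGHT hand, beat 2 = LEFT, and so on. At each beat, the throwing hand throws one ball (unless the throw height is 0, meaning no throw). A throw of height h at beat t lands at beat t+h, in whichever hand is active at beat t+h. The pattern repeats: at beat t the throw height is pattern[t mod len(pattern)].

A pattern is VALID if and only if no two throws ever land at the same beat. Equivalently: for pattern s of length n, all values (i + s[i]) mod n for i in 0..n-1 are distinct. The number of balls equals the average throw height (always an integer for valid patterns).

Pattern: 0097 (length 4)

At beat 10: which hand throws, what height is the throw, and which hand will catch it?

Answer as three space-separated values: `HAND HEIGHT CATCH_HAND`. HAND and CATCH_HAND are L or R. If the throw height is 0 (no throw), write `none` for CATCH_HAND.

Answer: L 9 R

Derivation:
Beat 10: 10 mod 2 = 0, so hand = L
Throw height = pattern[10 mod 4] = pattern[2] = 9
Lands at beat 10+9=19, 19 mod 2 = 1, so catch hand = R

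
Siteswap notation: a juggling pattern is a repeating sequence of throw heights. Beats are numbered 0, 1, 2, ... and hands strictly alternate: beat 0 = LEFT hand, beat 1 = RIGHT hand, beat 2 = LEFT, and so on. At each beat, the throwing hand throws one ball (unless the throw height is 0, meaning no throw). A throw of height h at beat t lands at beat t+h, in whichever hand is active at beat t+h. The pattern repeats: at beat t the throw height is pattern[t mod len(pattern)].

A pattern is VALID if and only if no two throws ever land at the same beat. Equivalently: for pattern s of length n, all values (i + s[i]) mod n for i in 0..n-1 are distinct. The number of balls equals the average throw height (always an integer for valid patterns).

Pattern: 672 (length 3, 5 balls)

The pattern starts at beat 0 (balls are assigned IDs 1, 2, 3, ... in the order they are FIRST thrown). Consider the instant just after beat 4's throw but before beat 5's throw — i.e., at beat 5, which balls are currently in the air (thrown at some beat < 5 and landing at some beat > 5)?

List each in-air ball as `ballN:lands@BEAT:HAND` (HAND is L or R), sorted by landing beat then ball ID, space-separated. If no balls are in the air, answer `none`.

Answer: ball1:lands@6:L ball2:lands@8:L ball4:lands@9:R ball3:lands@11:R

Derivation:
Beat 0 (L): throw ball1 h=6 -> lands@6:L; in-air after throw: [b1@6:L]
Beat 1 (R): throw ball2 h=7 -> lands@8:L; in-air after throw: [b1@6:L b2@8:L]
Beat 2 (L): throw ball3 h=2 -> lands@4:L; in-air after throw: [b3@4:L b1@6:L b2@8:L]
Beat 3 (R): throw ball4 h=6 -> lands@9:R; in-air after throw: [b3@4:L b1@6:L b2@8:L b4@9:R]
Beat 4 (L): throw ball3 h=7 -> lands@11:R; in-air after throw: [b1@6:L b2@8:L b4@9:R b3@11:R]
Beat 5 (R): throw ball5 h=2 -> lands@7:R; in-air after throw: [b1@6:L b5@7:R b2@8:L b4@9:R b3@11:R]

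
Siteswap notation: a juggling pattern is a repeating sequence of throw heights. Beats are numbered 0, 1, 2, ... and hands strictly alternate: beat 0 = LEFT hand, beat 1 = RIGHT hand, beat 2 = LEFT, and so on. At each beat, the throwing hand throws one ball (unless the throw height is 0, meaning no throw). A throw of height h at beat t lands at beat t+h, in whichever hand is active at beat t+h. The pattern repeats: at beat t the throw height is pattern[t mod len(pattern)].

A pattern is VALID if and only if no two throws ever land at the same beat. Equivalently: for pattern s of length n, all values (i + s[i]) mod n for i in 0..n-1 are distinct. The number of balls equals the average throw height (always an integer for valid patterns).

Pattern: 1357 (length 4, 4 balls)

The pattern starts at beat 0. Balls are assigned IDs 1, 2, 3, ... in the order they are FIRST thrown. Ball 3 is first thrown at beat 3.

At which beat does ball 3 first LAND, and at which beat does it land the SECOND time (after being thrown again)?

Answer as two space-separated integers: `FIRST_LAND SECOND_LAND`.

Beat 0 (L): throw ball1 h=1 -> lands@1:R; in-air after throw: [b1@1:R]
Beat 1 (R): throw ball1 h=3 -> lands@4:L; in-air after throw: [b1@4:L]
Beat 2 (L): throw ball2 h=5 -> lands@7:R; in-air after throw: [b1@4:L b2@7:R]
Beat 3 (R): throw ball3 h=7 -> lands@10:L; in-air after throw: [b1@4:L b2@7:R b3@10:L]
Beat 4 (L): throw ball1 h=1 -> lands@5:R; in-air after throw: [b1@5:R b2@7:R b3@10:L]
Beat 5 (R): throw ball1 h=3 -> lands@8:L; in-air after throw: [b2@7:R b1@8:L b3@10:L]
Beat 6 (L): throw ball4 h=5 -> lands@11:R; in-air after throw: [b2@7:R b1@8:L b3@10:L b4@11:R]
Beat 7 (R): throw ball2 h=7 -> lands@14:L; in-air after throw: [b1@8:L b3@10:L b4@11:R b2@14:L]
Beat 8 (L): throw ball1 h=1 -> lands@9:R; in-air after throw: [b1@9:R b3@10:L b4@11:R b2@14:L]
Beat 9 (R): throw ball1 h=3 -> lands@12:L; in-air after throw: [b3@10:L b4@11:R b1@12:L b2@14:L]
Beat 10 (L): throw ball3 h=5 -> lands@15:R; in-air after throw: [b4@11:R b1@12:L b2@14:L b3@15:R]
Beat 11 (R): throw ball4 h=7 -> lands@18:L; in-air after throw: [b1@12:L b2@14:L b3@15:R b4@18:L]
Beat 12 (L): throw ball1 h=1 -> lands@13:R; in-air after throw: [b1@13:R b2@14:L b3@15:R b4@18:L]
Beat 13 (R): throw ball1 h=3 -> lands@16:L; in-air after throw: [b2@14:L b3@15:R b1@16:L b4@18:L]
Beat 14 (L): throw ball2 h=5 -> lands@19:R; in-air after throw: [b3@15:R b1@16:L b4@18:L b2@19:R]
Beat 15 (R): throw ball3 h=7 -> lands@22:L; in-air after throw: [b1@16:L b4@18:L b2@19:R b3@22:L]
Ball 3: thrown@3 h=7 -> first land @10; rethrown@10 h=5 -> second land @15

Answer: 10 15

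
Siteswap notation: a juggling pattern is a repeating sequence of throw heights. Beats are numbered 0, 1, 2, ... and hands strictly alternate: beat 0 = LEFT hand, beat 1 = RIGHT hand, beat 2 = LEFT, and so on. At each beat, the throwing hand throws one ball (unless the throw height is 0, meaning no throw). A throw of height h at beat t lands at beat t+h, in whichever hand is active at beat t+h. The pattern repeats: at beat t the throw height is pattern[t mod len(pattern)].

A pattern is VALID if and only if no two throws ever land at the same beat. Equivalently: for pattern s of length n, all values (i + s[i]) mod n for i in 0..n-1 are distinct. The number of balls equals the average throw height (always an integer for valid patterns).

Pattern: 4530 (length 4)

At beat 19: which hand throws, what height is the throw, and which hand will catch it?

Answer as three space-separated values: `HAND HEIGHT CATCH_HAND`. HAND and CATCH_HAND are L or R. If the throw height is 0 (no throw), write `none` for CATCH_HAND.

Answer: R 0 none

Derivation:
Beat 19: 19 mod 2 = 1, so hand = R
Throw height = pattern[19 mod 4] = pattern[3] = 0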